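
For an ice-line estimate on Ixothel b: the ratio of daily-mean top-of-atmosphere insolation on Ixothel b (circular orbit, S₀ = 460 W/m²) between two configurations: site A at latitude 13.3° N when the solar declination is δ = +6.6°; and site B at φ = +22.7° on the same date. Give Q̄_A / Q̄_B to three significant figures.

Q̄_A / Q̄_B ≈ 1.02

— Configuration A (φ=+13.3°):
cos H₀ = −tan(+13.3°) tan(+6.600°) = -0.0274, H₀ = 1.5982 rad.
Bracket: H₀ sin φ sin δ + cos φ cos δ sin H₀ = 1.5982×0.23005×0.11494 + 0.97318×0.99337×0.99963 = 0.042260 + 0.966370 = 1.008630.
Q̄ = (S₀/π) × [bracket] = (460/π) × 1.008630 = 147.69 W/m².
— Configuration B (φ=+22.7°):
cos H₀ = −tan(+22.7°) tan(+6.600°) = -0.0484, H₀ = 1.6192 rad.
Bracket: H₀ sin φ sin δ + cos φ cos δ sin H₀ = 1.6192×0.38591×0.11494 + 0.92254×0.99337×0.99883 = 0.071822 + 0.915351 = 0.987173.
Q̄ = (S₀/π) × [bracket] = (460/π) × 0.987173 = 144.54 W/m².
Ratio Q̄_A / Q̄_B = 147.69 / 144.54 = 1.022.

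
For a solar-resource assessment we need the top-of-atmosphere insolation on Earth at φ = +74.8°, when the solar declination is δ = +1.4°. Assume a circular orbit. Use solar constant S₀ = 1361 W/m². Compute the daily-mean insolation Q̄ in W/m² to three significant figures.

cos H₀ = −tan(+74.8°) tan(+1.400°) = -0.0900, H₀ = 1.6609 rad.
Bracket: H₀ sin φ sin δ + cos φ cos δ sin H₀ = 1.6609×0.96502×0.02443 + 0.26219×0.99970×0.99595 = 0.039156 + 0.261050 = 0.300206.
Q̄ = (S₀/π) × [bracket] = (1361/π) × 0.300206 = 130.1 W/m².

Q̄ ≈ 130 W/m²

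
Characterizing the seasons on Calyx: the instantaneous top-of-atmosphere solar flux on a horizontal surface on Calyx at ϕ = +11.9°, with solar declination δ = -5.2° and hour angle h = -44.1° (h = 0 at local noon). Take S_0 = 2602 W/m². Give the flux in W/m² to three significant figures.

cos θ_z = sin ϕ sin δ + cos ϕ cos δ cos h = -0.018689 + 0.699801 = 0.681112.
Flux = S_0 · cos θ_z = 2602 × 0.681112 = 1772 W/m².

1.77e+03 W/m²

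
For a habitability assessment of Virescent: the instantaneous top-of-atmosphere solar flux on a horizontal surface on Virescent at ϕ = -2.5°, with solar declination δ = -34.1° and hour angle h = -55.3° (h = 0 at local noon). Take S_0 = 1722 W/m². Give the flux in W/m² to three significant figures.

cos θ_z = sin ϕ sin δ + cos ϕ cos δ cos h = 0.024455 + 0.470949 = 0.495404.
Flux = S_0 · cos θ_z = 1722 × 0.495404 = 853.1 W/m².

853 W/m²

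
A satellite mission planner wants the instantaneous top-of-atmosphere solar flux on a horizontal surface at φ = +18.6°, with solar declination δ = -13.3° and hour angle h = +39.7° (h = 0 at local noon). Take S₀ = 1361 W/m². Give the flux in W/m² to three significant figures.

866 W/m²

cos θ_z = sin φ sin δ + cos φ cos δ cos h = -0.073377 + 0.709654 = 0.636277.
Flux = S₀ · cos θ_z = 1361 × 0.636277 = 866.0 W/m².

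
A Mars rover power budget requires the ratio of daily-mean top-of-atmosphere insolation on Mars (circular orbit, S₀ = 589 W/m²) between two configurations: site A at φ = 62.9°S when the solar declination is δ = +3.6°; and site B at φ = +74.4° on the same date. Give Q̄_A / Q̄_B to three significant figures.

Q̄_A / Q̄_B ≈ 1.00

— Configuration A (φ=-62.9°):
cos H₀ = −tan(-62.9°) tan(+3.600°) = 0.1229, H₀ = 1.4475 rad.
Bracket: H₀ sin φ sin δ + cos φ cos δ sin H₀ = 1.4475×-0.89021×0.06279 + 0.45554×0.99803×0.99241 = -0.080910 + 0.451192 = 0.370282.
Q̄ = (S₀/π) × [bracket] = (589/π) × 0.370282 = 69.422 W/m².
— Configuration B (φ=+74.4°):
cos H₀ = −tan(+74.4°) tan(+3.600°) = -0.2253, H₀ = 1.7981 rad.
Bracket: H₀ sin φ sin δ + cos φ cos δ sin H₀ = 1.7981×0.96316×0.06279 + 0.26892×0.99803×0.97428 = 0.108743 + 0.261487 = 0.370230.
Q̄ = (S₀/π) × [bracket] = (589/π) × 0.370230 = 69.412 W/m².
Ratio Q̄_A / Q̄_B = 69.422 / 69.412 = 1.000.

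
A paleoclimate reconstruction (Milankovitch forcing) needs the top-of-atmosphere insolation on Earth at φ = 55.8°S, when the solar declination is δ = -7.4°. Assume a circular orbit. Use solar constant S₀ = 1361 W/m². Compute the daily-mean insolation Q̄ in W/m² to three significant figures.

cos H₀ = −tan(-55.8°) tan(-7.400°) = -0.1911, H₀ = 1.7631 rad.
Bracket: H₀ sin φ sin δ + cos φ cos δ sin H₀ = 1.7631×-0.82708×-0.12880 + 0.56208×0.99167×0.98157 = 0.187819 + 0.547125 = 0.734944.
Q̄ = (S₀/π) × [bracket] = (1361/π) × 0.734944 = 318.4 W/m².

Q̄ ≈ 318 W/m²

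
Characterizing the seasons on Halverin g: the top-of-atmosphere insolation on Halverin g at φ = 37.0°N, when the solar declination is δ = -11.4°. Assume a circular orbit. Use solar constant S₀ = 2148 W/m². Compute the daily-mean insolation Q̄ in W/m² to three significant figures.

cos H₀ = −tan(+37.0°) tan(-11.400°) = 0.1519, H₀ = 1.4183 rad.
Bracket: H₀ sin φ sin δ + cos φ cos δ sin H₀ = 1.4183×0.60182×-0.19766 + 0.79864×0.98027×0.98839 = -0.168715 + 0.773794 = 0.605079.
Q̄ = (S₀/π) × [bracket] = (2148/π) × 0.605079 = 413.7 W/m².

Q̄ ≈ 414 W/m²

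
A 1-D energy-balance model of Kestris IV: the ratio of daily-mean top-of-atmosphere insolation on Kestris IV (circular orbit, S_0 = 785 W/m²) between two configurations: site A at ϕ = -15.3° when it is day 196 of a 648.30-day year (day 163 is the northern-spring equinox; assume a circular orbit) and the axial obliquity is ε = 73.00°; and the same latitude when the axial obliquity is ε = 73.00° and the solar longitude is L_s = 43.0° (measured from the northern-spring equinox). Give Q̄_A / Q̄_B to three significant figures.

— Configuration A (ϕ=-15.3°):
Solar longitude: L_s = 360° × (196 − 163)/648.30 = 18.325°.
sin δ = sin 73.00° × sin 18.325° = 0.30067, so δ = +17.498°.
cos h₀ = −tan(-15.3°) tan(+17.498°) = 0.0862, h₀ = 1.4844 rad.
Bracket: h₀ sin ϕ sin δ + cos ϕ cos δ sin h₀ = 1.4844×-0.26387×0.30067 + 0.96456×0.95373×0.99627 = -0.117769 + 0.916498 = 0.798729.
Q̄ = (S_0/π) × [bracket] = (785/π) × 0.798729 = 199.58 W/m².
— Configuration B (ϕ=-15.3°):
Solar declination: sin δ = sin ε · sin L_s = sin 73.00° × sin 43.0° = 0.65220, so δ = +40.708°.
cos h₀ = −tan(-15.3°) tan(+40.708°) = 0.2354, h₀ = 1.3332 rad.
Bracket: h₀ sin ϕ sin δ + cos ϕ cos δ sin h₀ = 1.3332×-0.26387×0.65220 + 0.96456×0.75805×0.97191 = -0.229438 + 0.710646 = 0.481208.
Q̄ = (S_0/π) × [bracket] = (785/π) × 0.481208 = 120.24 W/m².
Ratio Q̄_A / Q̄_B = 199.58 / 120.24 = 1.660.

Q̄_A / Q̄_B ≈ 1.66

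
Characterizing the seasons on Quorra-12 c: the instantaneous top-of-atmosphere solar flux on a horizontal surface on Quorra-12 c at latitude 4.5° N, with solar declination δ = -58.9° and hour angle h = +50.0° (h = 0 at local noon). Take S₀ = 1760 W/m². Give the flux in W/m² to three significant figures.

464 W/m²

cos θ_z = sin φ sin δ + cos φ cos δ cos h = -0.067182 + 0.330998 = 0.263816.
Flux = S₀ · cos θ_z = 1760 × 0.263816 = 464.3 W/m².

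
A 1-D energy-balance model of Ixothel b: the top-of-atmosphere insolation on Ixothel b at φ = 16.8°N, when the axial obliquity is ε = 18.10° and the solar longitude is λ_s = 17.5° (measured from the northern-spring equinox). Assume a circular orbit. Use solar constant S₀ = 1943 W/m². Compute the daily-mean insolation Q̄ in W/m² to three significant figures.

Solar declination: sin δ = sin ε · sin λ_s = sin 18.10° × sin 17.5° = 0.09342, so δ = +5.361°.
cos H₀ = −tan(+16.8°) tan(+5.361°) = -0.0283, H₀ = 1.5991 rad.
Bracket: H₀ sin φ sin δ + cos φ cos δ sin H₀ = 1.5991×0.28903×0.09342 + 0.95732×0.99563×0.99960 = 0.043178 + 0.952755 = 0.995933.
Q̄ = (S₀/π) × [bracket] = (1943/π) × 0.995933 = 616.0 W/m².

Q̄ ≈ 616 W/m²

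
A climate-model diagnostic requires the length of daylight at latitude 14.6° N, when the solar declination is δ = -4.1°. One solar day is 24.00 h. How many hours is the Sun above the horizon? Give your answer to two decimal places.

11.86 h

cos h₀ = −tan ϕ · tan δ = −tan(+14.6°) × tan(-4.100°) = 0.0187, so h₀ = 1.5521 rad = 88.93°.
Daylight = 2h₀/(2π) × 24.00 h = (1.5521/π) × 24.00 = 11.86 h.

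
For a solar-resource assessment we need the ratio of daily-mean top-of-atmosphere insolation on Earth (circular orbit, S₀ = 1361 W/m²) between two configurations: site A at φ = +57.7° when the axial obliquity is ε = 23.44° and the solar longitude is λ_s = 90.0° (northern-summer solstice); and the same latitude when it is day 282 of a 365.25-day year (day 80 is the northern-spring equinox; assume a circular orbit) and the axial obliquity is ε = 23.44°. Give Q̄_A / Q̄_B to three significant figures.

— Configuration A (φ=+57.7°):
Solar declination: sin δ = sin ε · sin λ_s = sin 23.44° × sin 90.0° = 0.39779, so δ = +23.440°.
cos H₀ = −tan(+57.7°) tan(+23.440°) = -0.6858, H₀ = 2.3265 rad.
Bracket: H₀ sin φ sin δ + cos φ cos δ sin H₀ = 2.3265×0.84526×0.39779 + 0.53435×0.91748×0.72776 = 0.782253 + 0.356788 = 1.139041.
Q̄ = (S₀/π) × [bracket] = (1361/π) × 1.139041 = 493.46 W/m².
— Configuration B (φ=+57.7°):
Solar longitude: λ_s = 360° × (282 − 80)/365.25 = 199.097°.
sin δ = sin 23.44° × sin 199.097° = -0.13014, so δ = -7.478°.
cos H₀ = −tan(+57.7°) tan(-7.478°) = 0.2076, H₀ = 1.3616 rad.
Bracket: H₀ sin φ sin δ + cos φ cos δ sin H₀ = 1.3616×0.84526×-0.13014 + 0.53435×0.99150×0.97821 = -0.149779 + 0.518264 = 0.368485.
Q̄ = (S₀/π) × [bracket] = (1361/π) × 0.368485 = 159.63 W/m².
Ratio Q̄_A / Q̄_B = 493.46 / 159.63 = 3.091.

Q̄_A / Q̄_B ≈ 3.09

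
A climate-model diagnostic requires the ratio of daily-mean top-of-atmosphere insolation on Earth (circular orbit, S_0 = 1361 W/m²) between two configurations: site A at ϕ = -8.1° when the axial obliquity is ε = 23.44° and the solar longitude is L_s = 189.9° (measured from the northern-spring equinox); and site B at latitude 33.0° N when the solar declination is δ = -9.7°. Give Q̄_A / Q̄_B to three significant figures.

— Configuration A (ϕ=-8.1°):
Solar declination: sin δ = sin ε · sin L_s = sin 23.44° × sin 189.9° = -0.06839, so δ = -3.922°.
cos h₀ = −tan(-8.1°) tan(-3.922°) = -0.0098, h₀ = 1.5806 rad.
Bracket: h₀ sin ϕ sin δ + cos ϕ cos δ sin h₀ = 1.5806×-0.14090×-0.06839 + 0.99002×0.99766×0.99995 = 0.015231 + 0.987654 = 1.002885.
Q̄ = (S_0/π) × [bracket] = (1361/π) × 1.002885 = 434.47 W/m².
— Configuration B (ϕ=+33.0°):
cos h₀ = −tan(+33.0°) tan(-9.700°) = 0.1110, h₀ = 1.4596 rad.
Bracket: h₀ sin ϕ sin δ + cos ϕ cos δ sin h₀ = 1.4596×0.54464×-0.16849 + 0.83867×0.98570×0.99382 = -0.133942 + 0.821568 = 0.687626.
Q̄ = (S_0/π) × [bracket] = (1361/π) × 0.687626 = 297.89 W/m².
Ratio Q̄_A / Q̄_B = 434.47 / 297.89 = 1.458.

Q̄_A / Q̄_B ≈ 1.46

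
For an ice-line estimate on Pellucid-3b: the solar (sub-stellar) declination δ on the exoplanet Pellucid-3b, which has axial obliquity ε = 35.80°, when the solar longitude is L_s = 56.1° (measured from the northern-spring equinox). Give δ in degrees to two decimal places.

sin δ = sin ε · sin L_s = sin 35.80° × sin 56.1° = 0.485522.
δ = arcsin(0.485522) = +29.05°.

δ = +29.05°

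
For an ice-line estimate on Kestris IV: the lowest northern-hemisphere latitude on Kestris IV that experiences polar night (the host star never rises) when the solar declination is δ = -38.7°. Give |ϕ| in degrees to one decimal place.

Polar night requires cos h₀ = −tan ϕ tan δ ≥ 1, i.e. tan ϕ tan δ ≤ −1.
The boundary is |tan ϕ| · |tan δ| = 1, so |ϕ| = 90° − |δ| = 90° − 38.7° = 51.3° in the northern hemisphere.

|ϕ| = 51.3°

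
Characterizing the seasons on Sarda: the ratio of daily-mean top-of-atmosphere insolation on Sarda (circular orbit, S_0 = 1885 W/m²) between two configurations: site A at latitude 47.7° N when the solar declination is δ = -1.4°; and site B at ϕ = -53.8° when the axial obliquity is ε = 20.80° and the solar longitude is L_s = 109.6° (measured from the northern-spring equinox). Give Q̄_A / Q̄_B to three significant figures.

Q̄_A / Q̄_B ≈ 3.23

— Configuration A (ϕ=+47.7°):
cos h₀ = −tan(+47.7°) tan(-1.400°) = 0.0269, h₀ = 1.5439 rad.
Bracket: h₀ sin ϕ sin δ + cos ϕ cos δ sin h₀ = 1.5439×0.73963×-0.02443 + 0.67301×0.99970×0.99964 = -0.027897 + 0.672566 = 0.644669.
Q̄ = (S_0/π) × [bracket] = (1885/π) × 0.644669 = 386.81 W/m².
— Configuration B (ϕ=-53.8°):
Solar declination: sin δ = sin ε · sin L_s = sin 20.80° × sin 109.6° = 0.33453, so δ = +19.544°.
cos h₀ = −tan(-53.8°) tan(+19.544°) = 0.4850, h₀ = 1.0644 rad.
Bracket: h₀ sin ϕ sin δ + cos ϕ cos δ sin h₀ = 1.0644×-0.80696×0.33453 + 0.59061×0.94238×0.87450 = -0.287337 + 0.486728 = 0.199391.
Q̄ = (S_0/π) × [bracket] = (1885/π) × 0.199391 = 119.64 W/m².
Ratio Q̄_A / Q̄_B = 386.81 / 119.64 = 3.233.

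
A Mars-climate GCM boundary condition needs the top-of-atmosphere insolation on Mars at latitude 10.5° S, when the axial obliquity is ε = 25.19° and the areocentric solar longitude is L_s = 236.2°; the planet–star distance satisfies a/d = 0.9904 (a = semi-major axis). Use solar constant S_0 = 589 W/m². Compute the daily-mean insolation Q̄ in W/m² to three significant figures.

Q̄ ≈ 188 W/m²

sin δ = sin 25.19° × sin 236.2° = -0.35368, so δ = -20.713°.
cos h₀ = −tan(-10.5°) tan(-20.713°) = -0.0701, h₀ = 1.6409 rad.
Bracket: h₀ sin ϕ sin δ + cos ϕ cos δ sin h₀ = 1.6409×-0.18224×-0.35368 + 0.98325×0.93536×0.99754 = 0.105764 + 0.917430 = 1.023194.
Inverse-square distance factor (a/d)² = 0.9904² = 0.980892.
Q̄ = (S_0/π) × 0.980892 × [bracket] = (589/π) × 0.980892 × 1.023194 = 188.2 W/m².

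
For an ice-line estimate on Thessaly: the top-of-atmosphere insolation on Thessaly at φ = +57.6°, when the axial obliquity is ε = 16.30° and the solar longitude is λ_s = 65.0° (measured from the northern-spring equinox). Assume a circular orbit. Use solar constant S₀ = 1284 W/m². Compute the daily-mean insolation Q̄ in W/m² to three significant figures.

Solar declination: sin δ = sin ε · sin λ_s = sin 16.30° × sin 65.0° = 0.25437, so δ = +14.736°.
cos H₀ = −tan(+57.6°) tan(+14.736°) = -0.4145, H₀ = 1.9981 rad.
Bracket: H₀ sin φ sin δ + cos φ cos δ sin H₀ = 1.9981×0.84433×0.25437 + 0.53583×0.96711×0.91007 = 0.429136 + 0.471604 = 0.900740.
Q̄ = (S₀/π) × [bracket] = (1284/π) × 0.900740 = 368.1 W/m².

Q̄ ≈ 368 W/m²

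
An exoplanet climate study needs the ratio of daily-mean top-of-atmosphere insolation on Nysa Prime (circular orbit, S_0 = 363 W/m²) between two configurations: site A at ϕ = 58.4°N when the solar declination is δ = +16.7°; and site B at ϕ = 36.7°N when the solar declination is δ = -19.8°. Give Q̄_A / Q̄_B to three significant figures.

— Configuration A (ϕ=+58.4°):
cos h₀ = −tan(+58.4°) tan(+16.700°) = -0.4877, h₀ = 2.0802 rad.
Bracket: h₀ sin ϕ sin δ + cos ϕ cos δ sin h₀ = 2.0802×0.85173×0.28736 + 0.52399×0.95782×0.87303 = 0.509135 + 0.438163 = 0.947298.
Q̄ = (S_0/π) × [bracket] = (363/π) × 0.947298 = 109.46 W/m².
— Configuration B (ϕ=+36.7°):
cos h₀ = −tan(+36.7°) tan(-19.800°) = 0.2684, h₀ = 1.2991 rad.
Bracket: h₀ sin ϕ sin δ + cos ϕ cos δ sin h₀ = 1.2991×0.59763×-0.33874 + 0.80178×0.94088×0.96332 = -0.262991 + 0.726708 = 0.463717.
Q̄ = (S_0/π) × [bracket] = (363/π) × 0.463717 = 53.581 W/m².
Ratio Q̄_A / Q̄_B = 109.46 / 53.581 = 2.043.

Q̄_A / Q̄_B ≈ 2.04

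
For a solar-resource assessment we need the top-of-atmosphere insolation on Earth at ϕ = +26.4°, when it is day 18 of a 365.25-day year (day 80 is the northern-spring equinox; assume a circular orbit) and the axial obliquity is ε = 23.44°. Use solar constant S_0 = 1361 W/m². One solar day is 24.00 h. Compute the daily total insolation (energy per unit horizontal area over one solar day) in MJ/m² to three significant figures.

Solar longitude: L_s = 360° × (18 − 80)/365.25 = -61.109°, i.e. -61.109° + 360° = 298.891°.
sin δ = sin 23.44° × sin 298.891° = -0.34828, so δ = -20.382°.
cos h₀ = −tan(+26.4°) tan(-20.382°) = 0.1844, h₀ = 1.3853 rad.
Bracket: h₀ sin ϕ sin δ + cos ϕ cos δ sin h₀ = 1.3853×0.44464×-0.34828 + 0.89571×0.93739×0.98284 = -0.214526 + 0.825222 = 0.610696.
Q̄ = (S_0/π) × [bracket] = (1361/π) × 0.610696 = 264.57 W/m².
Daily total = Q̄ × 24.00 h × 3600 s/h = 264.57 × 24.00 × 3600 / 10⁶ = 22.86 MJ/m².

22.9 MJ/m²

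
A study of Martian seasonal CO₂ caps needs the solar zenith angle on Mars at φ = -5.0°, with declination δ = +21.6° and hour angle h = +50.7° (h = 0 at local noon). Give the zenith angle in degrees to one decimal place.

θ_z = 56.3°

cos θ_z = sin φ sin δ + cos φ cos δ cos h = -0.032084 + 0.586662 = 0.554578.
θ_z = arccos(0.554578) = 56.3°.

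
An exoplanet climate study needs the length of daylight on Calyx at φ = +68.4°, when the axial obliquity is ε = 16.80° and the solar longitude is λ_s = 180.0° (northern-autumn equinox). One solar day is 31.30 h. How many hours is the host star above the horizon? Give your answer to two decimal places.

15.65 h

Solar declination: sin δ = sin ε · sin λ_s = sin 16.80° × sin 180.0° = 0.00000, so δ = +0.000°.
cos H₀ = −tan φ · tan δ = −tan(+68.4°) × tan(+0.000°) = -0.0000, so H₀ = 1.5708 rad = 90.00°.
Daylight = 2H₀/(2π) × 31.30 h = (1.5708/π) × 31.30 = 15.65 h.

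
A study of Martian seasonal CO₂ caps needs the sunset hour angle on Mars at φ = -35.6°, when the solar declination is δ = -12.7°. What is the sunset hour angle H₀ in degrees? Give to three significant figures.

cos H₀ = −tan φ · tan δ = −tan(-35.6°) × tan(-12.700°) = -0.1613, so H₀ = 1.7328 rad = 99.28°.

H₀ = 99.3°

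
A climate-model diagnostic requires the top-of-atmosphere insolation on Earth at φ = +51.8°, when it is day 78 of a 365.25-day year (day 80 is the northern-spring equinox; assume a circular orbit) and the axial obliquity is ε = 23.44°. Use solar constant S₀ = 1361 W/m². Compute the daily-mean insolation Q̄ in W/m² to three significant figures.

Q̄ ≈ 261 W/m²

Solar longitude: λ_s = 360° × (78 − 80)/365.25 = -1.971°, i.e. -1.971° + 360° = 358.029°.
sin δ = sin 23.44° × sin 358.029° = -0.01368, so δ = -0.784°.
cos H₀ = −tan(+51.8°) tan(-0.784°) = 0.0174, H₀ = 1.5534 rad.
Bracket: H₀ sin φ sin δ + cos φ cos δ sin H₀ = 1.5534×0.78586×-0.01368 + 0.61841×0.99991×0.99985 = -0.016700 + 0.618262 = 0.601562.
Q̄ = (S₀/π) × [bracket] = (1361/π) × 0.601562 = 260.6 W/m².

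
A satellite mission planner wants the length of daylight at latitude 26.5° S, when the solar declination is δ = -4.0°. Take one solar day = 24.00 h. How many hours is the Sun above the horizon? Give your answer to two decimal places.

cos h₀ = −tan ϕ · tan δ = −tan(-26.5°) × tan(-4.000°) = -0.0349, so h₀ = 1.6057 rad = 92.00°.
Daylight = 2h₀/(2π) × 24.00 h = (1.6057/π) × 24.00 = 12.27 h.

12.27 h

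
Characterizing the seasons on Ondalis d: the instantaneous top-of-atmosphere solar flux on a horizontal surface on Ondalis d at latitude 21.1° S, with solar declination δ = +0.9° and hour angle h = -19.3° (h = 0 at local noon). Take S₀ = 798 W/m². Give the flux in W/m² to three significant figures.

cos θ_z = sin φ sin δ + cos φ cos δ cos h = -0.005655 + 0.880414 = 0.874759.
Flux = S₀ · cos θ_z = 798 × 0.874759 = 698.1 W/m².

698 W/m²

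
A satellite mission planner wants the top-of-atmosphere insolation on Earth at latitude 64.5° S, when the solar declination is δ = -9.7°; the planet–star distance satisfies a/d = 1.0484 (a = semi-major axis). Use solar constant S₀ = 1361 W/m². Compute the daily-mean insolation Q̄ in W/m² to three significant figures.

Q̄ ≈ 329 W/m²

cos H₀ = −tan(-64.5°) tan(-9.700°) = -0.3584, H₀ = 1.9373 rad.
Bracket: H₀ sin φ sin δ + cos φ cos δ sin H₀ = 1.9373×-0.90259×-0.16849 + 0.43051×0.98570×0.93358 = 0.294620 + 0.396168 = 0.690788.
Inverse-square distance factor (a/d)² = 1.0484² = 1.099143.
Q̄ = (S₀/π) × 1.099143 × [bracket] = (1361/π) × 1.099143 × 0.690788 = 328.9 W/m².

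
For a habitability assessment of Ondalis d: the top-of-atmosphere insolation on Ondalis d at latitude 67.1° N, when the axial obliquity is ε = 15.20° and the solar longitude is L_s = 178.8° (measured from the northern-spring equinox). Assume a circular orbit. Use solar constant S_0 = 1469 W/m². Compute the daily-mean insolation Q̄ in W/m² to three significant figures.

Solar declination: sin δ = sin ε · sin L_s = sin 15.20° × sin 178.8° = 0.00549, so δ = +0.315°.
cos h₀ = −tan(+67.1°) tan(+0.315°) = -0.0130, h₀ = 1.5838 rad.
Bracket: h₀ sin ϕ sin δ + cos ϕ cos δ sin h₀ = 1.5838×0.92119×0.00549 + 0.38912×0.99998×0.99992 = 0.008010 + 0.389081 = 0.397091.
Q̄ = (S_0/π) × [bracket] = (1469/π) × 0.397091 = 185.7 W/m².

Q̄ ≈ 186 W/m²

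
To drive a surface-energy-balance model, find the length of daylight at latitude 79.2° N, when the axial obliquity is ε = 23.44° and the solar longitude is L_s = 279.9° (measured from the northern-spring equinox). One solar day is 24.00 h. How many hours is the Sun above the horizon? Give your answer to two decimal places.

0.00 h

Solar declination: sin δ = sin ε · sin L_s = sin 23.44° × sin 279.9° = -0.39187, so δ = -23.071°.
cos h₀ = −tan ϕ · tan δ = 2.2328 ≥ 1, so the Sun never rises (polar night) and h₀ = 0.
Daylight = 2h₀/(2π) × 24.00 h = (0.0000/π) × 24.00 = 0.00 h.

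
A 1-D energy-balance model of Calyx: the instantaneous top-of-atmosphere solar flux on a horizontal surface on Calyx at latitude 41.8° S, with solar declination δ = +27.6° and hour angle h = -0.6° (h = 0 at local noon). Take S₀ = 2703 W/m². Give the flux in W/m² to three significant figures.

951 W/m²

cos θ_z = sin φ sin δ + cos φ cos δ cos h = -0.308802 + 0.660607 = 0.351805.
Flux = S₀ · cos θ_z = 2703 × 0.351805 = 950.9 W/m².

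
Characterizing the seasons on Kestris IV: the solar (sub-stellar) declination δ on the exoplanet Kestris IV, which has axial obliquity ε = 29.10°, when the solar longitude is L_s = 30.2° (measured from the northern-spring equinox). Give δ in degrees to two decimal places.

δ = +14.16°

sin δ = sin ε · sin L_s = sin 29.10° × sin 30.2° = 0.244636.
δ = arcsin(0.244636) = +14.16°.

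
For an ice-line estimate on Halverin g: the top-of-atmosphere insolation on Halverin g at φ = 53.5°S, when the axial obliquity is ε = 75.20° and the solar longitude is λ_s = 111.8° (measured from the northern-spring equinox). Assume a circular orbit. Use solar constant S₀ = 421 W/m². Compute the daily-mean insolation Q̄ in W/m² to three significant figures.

Solar declination: sin δ = sin ε · sin λ_s = sin 75.20° × sin 111.8° = 0.89768, so δ = +63.855°.
cos H₀ = −tan(-53.5°) tan(+63.855°) = 2.7531 ≥ 1 ⇒ polar night, H₀ = 0 and Q̄ = 0.

Q̄ ≈ 0.00 W/m²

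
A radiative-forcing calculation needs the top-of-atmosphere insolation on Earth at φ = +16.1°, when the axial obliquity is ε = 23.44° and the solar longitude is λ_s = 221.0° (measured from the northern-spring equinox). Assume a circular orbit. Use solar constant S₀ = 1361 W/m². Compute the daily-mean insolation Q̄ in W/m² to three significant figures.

Q̄ ≈ 354 W/m²

Solar declination: sin δ = sin ε · sin λ_s = sin 23.44° × sin 221.0° = -0.26097, so δ = -15.128°.
cos H₀ = −tan(+16.1°) tan(-15.128°) = 0.0780, H₀ = 1.4927 rad.
Bracket: H₀ sin φ sin δ + cos φ cos δ sin H₀ = 1.4927×0.27731×-0.26097 + 0.96078×0.96535×0.99695 = -0.108026 + 0.924660 = 0.816634.
Q̄ = (S₀/π) × [bracket] = (1361/π) × 0.816634 = 353.8 W/m².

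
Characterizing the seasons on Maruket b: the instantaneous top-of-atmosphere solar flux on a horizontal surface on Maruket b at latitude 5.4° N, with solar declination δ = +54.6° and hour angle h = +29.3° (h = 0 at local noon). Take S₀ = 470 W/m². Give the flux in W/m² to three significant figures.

cos θ_z = sin φ sin δ + cos φ cos δ cos h = 0.076710 + 0.502931 = 0.579641.
Flux = S₀ · cos θ_z = 470 × 0.579641 = 272.4 W/m².

272 W/m²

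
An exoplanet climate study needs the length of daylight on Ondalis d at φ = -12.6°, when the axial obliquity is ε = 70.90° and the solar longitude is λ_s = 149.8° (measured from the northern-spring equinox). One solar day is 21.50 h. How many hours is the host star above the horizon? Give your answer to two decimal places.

9.92 h

Solar declination: sin δ = sin ε · sin λ_s = sin 70.90° × sin 149.8° = 0.47533, so δ = +28.381°.
cos H₀ = −tan φ · tan δ = −tan(-12.6°) × tan(+28.381°) = 0.1208, so H₀ = 1.4497 rad = 83.06°.
Daylight = 2H₀/(2π) × 21.50 h = (1.4497/π) × 21.50 = 9.92 h.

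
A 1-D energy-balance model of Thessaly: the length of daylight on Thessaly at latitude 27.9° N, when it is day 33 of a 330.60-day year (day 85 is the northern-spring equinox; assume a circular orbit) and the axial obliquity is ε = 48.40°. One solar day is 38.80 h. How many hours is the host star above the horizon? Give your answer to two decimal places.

14.00 h

Solar longitude: L_s = 360° × (33 − 85)/330.60 = -56.624°, i.e. -56.624° + 360° = 303.376°.
sin δ = sin 48.40° × sin 303.376° = -0.62447, so δ = -38.643°.
cos h₀ = −tan ϕ · tan δ = −tan(+27.9°) × tan(-38.643°) = 0.4233, so h₀ = 1.1337 rad = 64.95°.
Daylight = 2h₀/(2π) × 38.80 h = (1.1337/π) × 38.80 = 14.00 h.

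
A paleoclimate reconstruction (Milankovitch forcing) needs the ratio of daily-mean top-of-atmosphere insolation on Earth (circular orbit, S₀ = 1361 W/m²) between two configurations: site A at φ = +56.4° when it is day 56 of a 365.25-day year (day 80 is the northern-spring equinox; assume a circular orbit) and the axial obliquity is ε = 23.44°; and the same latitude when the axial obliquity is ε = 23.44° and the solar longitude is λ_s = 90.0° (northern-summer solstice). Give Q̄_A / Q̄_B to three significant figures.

— Configuration A (φ=+56.4°):
Solar longitude: λ_s = 360° × (56 − 80)/365.25 = -23.655°, i.e. -23.655° + 360° = 336.345°.
sin δ = sin 23.44° × sin 336.345° = -0.15960, so δ = -9.184°.
cos H₀ = −tan(+56.4°) tan(-9.184°) = 0.2433, H₀ = 1.3250 rad.
Bracket: H₀ sin φ sin δ + cos φ cos δ sin H₀ = 1.3250×0.83292×-0.15960 + 0.55339×0.98718×0.96994 = -0.176138 + 0.529874 = 0.353736.
Q̄ = (S₀/π) × [bracket] = (1361/π) × 0.353736 = 153.25 W/m².
— Configuration B (φ=+56.4°):
Solar declination: sin δ = sin ε · sin λ_s = sin 23.44° × sin 90.0° = 0.39779, so δ = +23.440°.
cos H₀ = −tan(+56.4°) tan(+23.440°) = -0.6526, H₀ = 2.2818 rad.
Bracket: H₀ sin φ sin δ + cos φ cos δ sin H₀ = 2.2818×0.83292×0.39779 + 0.55339×0.91748×0.75773 = 0.756023 + 0.384718 = 1.140741.
Q̄ = (S₀/π) × [bracket] = (1361/π) × 1.140741 = 494.19 W/m².
Ratio Q̄_A / Q̄_B = 153.25 / 494.19 = 0.3101.

Q̄_A / Q̄_B ≈ 0.310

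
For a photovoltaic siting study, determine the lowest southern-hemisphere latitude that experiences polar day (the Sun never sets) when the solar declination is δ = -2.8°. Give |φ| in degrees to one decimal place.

Polar day requires cos H₀ = −tan φ tan δ ≤ −1, i.e. tan φ tan δ ≥ 1.
The boundary is |tan φ| · |tan δ| = 1, so |φ| = 90° − |δ| = 90° − 2.8° = 87.2° in the southern hemisphere.

|φ| = 87.2°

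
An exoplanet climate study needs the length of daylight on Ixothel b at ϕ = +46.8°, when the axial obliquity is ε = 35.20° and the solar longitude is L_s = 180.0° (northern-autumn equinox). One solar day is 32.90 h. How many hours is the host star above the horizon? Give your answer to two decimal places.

Solar declination: sin δ = sin ε · sin L_s = sin 35.20° × sin 180.0° = 0.00000, so δ = +0.000°.
cos h₀ = −tan ϕ · tan δ = −tan(+46.8°) × tan(+0.000°) = -0.0000, so h₀ = 1.5708 rad = 90.00°.
Daylight = 2h₀/(2π) × 32.90 h = (1.5708/π) × 32.90 = 16.45 h.

16.45 h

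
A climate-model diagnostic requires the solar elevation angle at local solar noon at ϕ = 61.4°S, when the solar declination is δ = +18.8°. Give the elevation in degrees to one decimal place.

At local noon the hour angle is zero, so the zenith angle equals |ϕ − δ| = |-61.4° − (+18.800°)| = 80.200°.
Elevation = 90° − 80.200° = 9.8°.

9.8°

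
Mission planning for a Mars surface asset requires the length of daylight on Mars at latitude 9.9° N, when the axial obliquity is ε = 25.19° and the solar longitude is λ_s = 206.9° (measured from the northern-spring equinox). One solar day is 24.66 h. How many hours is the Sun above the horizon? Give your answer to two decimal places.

12.06 h

Solar declination: sin δ = sin ε · sin λ_s = sin 25.19° × sin 206.9° = -0.19257, so δ = -11.103°.
cos H₀ = −tan φ · tan δ = −tan(+9.9°) × tan(-11.103°) = 0.0342, so H₀ = 1.5365 rad = 88.04°.
Daylight = 2H₀/(2π) × 24.66 h = (1.5365/π) × 24.66 = 12.06 h.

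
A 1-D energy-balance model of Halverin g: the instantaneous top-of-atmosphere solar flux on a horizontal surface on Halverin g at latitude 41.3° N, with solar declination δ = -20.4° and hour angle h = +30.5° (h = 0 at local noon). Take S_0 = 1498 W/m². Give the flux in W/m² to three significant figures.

cos θ_z = sin ϕ sin δ + cos ϕ cos δ cos h = -0.230058 + 0.606713 = 0.376655.
Flux = S_0 · cos θ_z = 1498 × 0.376655 = 564.2 W/m².

564 W/m²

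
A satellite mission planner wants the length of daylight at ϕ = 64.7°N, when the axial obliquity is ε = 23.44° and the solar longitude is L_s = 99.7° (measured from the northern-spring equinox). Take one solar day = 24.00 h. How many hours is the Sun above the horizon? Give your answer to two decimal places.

Solar declination: sin δ = sin ε · sin L_s = sin 23.44° × sin 99.7° = 0.39210, so δ = +23.085°.
cos h₀ = −tan ϕ · tan δ = −tan(+64.7°) × tan(+23.085°) = -0.9017, so h₀ = 2.6945 rad = 154.38°.
Daylight = 2h₀/(2π) × 24.00 h = (2.6945/π) × 24.00 = 20.58 h.

20.58 h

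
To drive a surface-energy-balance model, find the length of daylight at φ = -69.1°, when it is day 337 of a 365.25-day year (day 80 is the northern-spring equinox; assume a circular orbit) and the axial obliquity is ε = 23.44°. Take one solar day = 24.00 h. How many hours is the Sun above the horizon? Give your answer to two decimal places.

24.00 h

Solar longitude: λ_s = 360° × (337 − 80)/365.25 = 253.306°.
sin δ = sin 23.44° × sin 253.306° = -0.38102, so δ = -22.397°.
Sunrise equation: cos H₀ = −tan φ · tan δ = -1.0792 ≤ −1, so the Sun never sets (polar day) and H₀ = π.
Daylight = 2H₀/(2π) × 24.00 h = (3.1416/π) × 24.00 = 24.00 h.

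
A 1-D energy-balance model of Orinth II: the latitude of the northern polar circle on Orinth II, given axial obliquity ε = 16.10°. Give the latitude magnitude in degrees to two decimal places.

73.90°

The polar circle is the lowest latitude that experiences at least one full rotation of continuous daylight at the northern-summer solstice; it lies at |φ| = 90° − ε = 90° − 16.10° = 73.90°.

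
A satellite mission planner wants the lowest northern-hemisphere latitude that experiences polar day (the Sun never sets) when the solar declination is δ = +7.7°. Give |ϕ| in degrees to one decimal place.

Polar day requires cos h₀ = −tan ϕ tan δ ≤ −1, i.e. tan ϕ tan δ ≥ 1.
The boundary is |tan ϕ| · |tan δ| = 1, so |ϕ| = 90° − |δ| = 90° − 7.7° = 82.3° in the northern hemisphere.

|ϕ| = 82.3°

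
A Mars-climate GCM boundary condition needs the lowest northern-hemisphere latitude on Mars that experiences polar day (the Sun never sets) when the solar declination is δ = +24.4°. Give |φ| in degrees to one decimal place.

|φ| = 65.6°

Polar day requires cos H₀ = −tan φ tan δ ≤ −1, i.e. tan φ tan δ ≥ 1.
The boundary is |tan φ| · |tan δ| = 1, so |φ| = 90° − |δ| = 90° − 24.4° = 65.6° in the northern hemisphere.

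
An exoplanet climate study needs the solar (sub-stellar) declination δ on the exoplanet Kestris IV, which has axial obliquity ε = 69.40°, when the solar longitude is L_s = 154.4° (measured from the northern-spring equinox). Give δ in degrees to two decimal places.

sin δ = sin ε · sin L_s = sin 69.40° × sin 154.4° = 0.404458.
δ = arcsin(0.404458) = +23.86°.

δ = +23.86°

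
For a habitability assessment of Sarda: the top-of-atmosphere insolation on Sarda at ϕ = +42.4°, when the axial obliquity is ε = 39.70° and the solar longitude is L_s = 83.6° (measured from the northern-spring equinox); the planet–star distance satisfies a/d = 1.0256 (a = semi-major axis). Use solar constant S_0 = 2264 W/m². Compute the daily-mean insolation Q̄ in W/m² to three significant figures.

Solar declination: sin δ = sin ε · sin L_s = sin 39.70° × sin 83.6° = 0.63479, so δ = +39.404°.
cos h₀ = −tan(+42.4°) tan(+39.404°) = -0.7502, h₀ = 2.4191 rad.
Bracket: h₀ sin ϕ sin δ + cos ϕ cos δ sin h₀ = 2.4191×0.67430×0.63479 + 0.73846×0.77269×0.66125 = 1.035469 + 0.377310 = 1.412779.
Inverse-square distance factor (a/d)² = 1.0256² = 1.051855.
Q̄ = (S_0/π) × 1.051855 × [bracket] = (2264/π) × 1.051855 × 1.412779 = 1071 W/m².

Q̄ ≈ 1.07e+03 W/m²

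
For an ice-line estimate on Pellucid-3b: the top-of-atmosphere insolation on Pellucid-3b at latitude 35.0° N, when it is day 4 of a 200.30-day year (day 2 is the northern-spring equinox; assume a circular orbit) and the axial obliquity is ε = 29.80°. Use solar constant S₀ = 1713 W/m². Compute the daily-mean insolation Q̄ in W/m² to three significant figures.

Solar longitude: λ_s = 360° × (4 − 2)/200.30 = 3.595°.
sin δ = sin 29.80° × sin 3.595° = 0.03116, so δ = +1.786°.
cos H₀ = −tan(+35.0°) tan(+1.786°) = -0.0218, H₀ = 1.5926 rad.
Bracket: H₀ sin φ sin δ + cos φ cos δ sin H₀ = 1.5926×0.57358×0.03116 + 0.81915×0.99951×0.99976 = 0.028464 + 0.818552 = 0.847016.
Q̄ = (S₀/π) × [bracket] = (1713/π) × 0.847016 = 461.8 W/m².

Q̄ ≈ 462 W/m²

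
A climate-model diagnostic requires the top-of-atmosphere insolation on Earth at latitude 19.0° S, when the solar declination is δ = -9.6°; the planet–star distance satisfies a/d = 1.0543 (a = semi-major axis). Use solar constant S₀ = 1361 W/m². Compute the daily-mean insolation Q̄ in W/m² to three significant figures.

Q̄ ≈ 491 W/m²

cos H₀ = −tan(-19.0°) tan(-9.600°) = -0.0582, H₀ = 1.6291 rad.
Bracket: H₀ sin φ sin δ + cos φ cos δ sin H₀ = 1.6291×-0.32557×-0.16677 + 0.94552×0.98600×0.99830 = 0.088452 + 0.930698 = 1.019150.
Inverse-square distance factor (a/d)² = 1.0543² = 1.111548.
Q̄ = (S₀/π) × 1.111548 × [bracket] = (1361/π) × 1.111548 × 1.019150 = 490.8 W/m².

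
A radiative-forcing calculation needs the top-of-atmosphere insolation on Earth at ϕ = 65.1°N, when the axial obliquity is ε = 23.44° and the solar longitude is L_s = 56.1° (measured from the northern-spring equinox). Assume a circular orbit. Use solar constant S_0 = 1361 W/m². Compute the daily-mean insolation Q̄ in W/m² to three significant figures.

Q̄ ≈ 428 W/m²

Solar declination: sin δ = sin ε · sin L_s = sin 23.44° × sin 56.1° = 0.33017, so δ = +19.279°.
cos h₀ = −tan(+65.1°) tan(+19.279°) = -0.7535, h₀ = 2.4242 rad.
Bracket: h₀ sin ϕ sin δ + cos ϕ cos δ sin h₀ = 2.4242×0.90704×0.33017 + 0.42104×0.94392×0.65739 = 0.725993 + 0.261265 = 0.987258.
Q̄ = (S_0/π) × [bracket] = (1361/π) × 0.987258 = 427.7 W/m².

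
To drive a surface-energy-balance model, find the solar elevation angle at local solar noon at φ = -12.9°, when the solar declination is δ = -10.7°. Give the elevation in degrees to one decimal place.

87.8°

At local noon the hour angle is zero, so the zenith angle equals |φ − δ| = |-12.9° − (-10.700°)| = 2.200°.
Elevation = 90° − 2.200° = 87.8°.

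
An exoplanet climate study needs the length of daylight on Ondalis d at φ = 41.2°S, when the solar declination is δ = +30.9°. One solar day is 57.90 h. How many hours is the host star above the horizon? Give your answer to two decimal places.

cos H₀ = −tan φ · tan δ = −tan(-41.2°) × tan(+30.900°) = 0.5239, so H₀ = 1.0193 rad = 58.40°.
Daylight = 2H₀/(2π) × 57.90 h = (1.0193/π) × 57.90 = 18.79 h.

18.79 h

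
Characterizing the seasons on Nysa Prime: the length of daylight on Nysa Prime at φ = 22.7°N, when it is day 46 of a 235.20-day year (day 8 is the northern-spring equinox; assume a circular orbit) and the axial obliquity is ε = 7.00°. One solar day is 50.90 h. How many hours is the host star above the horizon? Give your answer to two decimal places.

26.16 h

Solar longitude: λ_s = 360° × (46 − 8)/235.20 = 58.163°.
sin δ = sin 7.00° × sin 58.163° = 0.10353, so δ = +5.943°.
cos H₀ = −tan φ · tan δ = −tan(+22.7°) × tan(+5.943°) = -0.0435, so H₀ = 1.6144 rad = 92.50°.
Daylight = 2H₀/(2π) × 50.90 h = (1.6144/π) × 50.90 = 26.16 h.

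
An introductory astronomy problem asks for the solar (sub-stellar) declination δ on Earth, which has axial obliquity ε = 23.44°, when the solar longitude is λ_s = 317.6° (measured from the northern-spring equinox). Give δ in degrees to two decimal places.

δ = -15.56°

sin δ = sin ε · sin λ_s = sin 23.44° × sin 317.6° = -0.268230.
δ = arcsin(-0.268230) = -15.56°.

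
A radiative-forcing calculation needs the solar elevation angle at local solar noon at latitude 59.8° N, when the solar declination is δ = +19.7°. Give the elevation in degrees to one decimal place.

At local noon the hour angle is zero, so the zenith angle equals |ϕ − δ| = |+59.8° − (+19.700°)| = 40.100°.
Elevation = 90° − 40.100° = 49.9°.

49.9°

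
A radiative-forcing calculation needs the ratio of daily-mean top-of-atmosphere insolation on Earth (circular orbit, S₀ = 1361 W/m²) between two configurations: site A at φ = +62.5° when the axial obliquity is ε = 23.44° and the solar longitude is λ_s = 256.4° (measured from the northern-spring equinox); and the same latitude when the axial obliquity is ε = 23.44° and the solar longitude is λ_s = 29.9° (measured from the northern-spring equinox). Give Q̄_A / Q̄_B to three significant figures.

Q̄_A / Q̄_B ≈ 0.0456

— Configuration A (φ=+62.5°):
Solar declination: sin δ = sin ε · sin λ_s = sin 23.44° × sin 256.4° = -0.38663, so δ = -22.745°.
cos H₀ = −tan(+62.5°) tan(-22.745°) = 0.8053, H₀ = 0.6345 rad.
Bracket: H₀ sin φ sin δ + cos φ cos δ sin H₀ = 0.6345×0.88701×-0.38663 + 0.46175×0.92223×0.59280 = -0.217598 + 0.252438 = 0.034840.
Q̄ = (S₀/π) × [bracket] = (1361/π) × 0.034840 = 15.093 W/m².
— Configuration B (φ=+62.5°):
Solar declination: sin δ = sin ε · sin λ_s = sin 23.44° × sin 29.9° = 0.19829, so δ = +11.437°.
cos H₀ = −tan(+62.5°) tan(+11.437°) = -0.3886, H₀ = 1.9699 rad.
Bracket: H₀ sin φ sin δ + cos φ cos δ sin H₀ = 1.9699×0.88701×0.19829 + 0.46175×0.98014×0.92139 = 0.346476 + 0.417002 = 0.763478.
Q̄ = (S₀/π) × [bracket] = (1361/π) × 0.763478 = 330.75 W/m².
Ratio Q̄_A / Q̄_B = 15.093 / 330.75 = 0.04563.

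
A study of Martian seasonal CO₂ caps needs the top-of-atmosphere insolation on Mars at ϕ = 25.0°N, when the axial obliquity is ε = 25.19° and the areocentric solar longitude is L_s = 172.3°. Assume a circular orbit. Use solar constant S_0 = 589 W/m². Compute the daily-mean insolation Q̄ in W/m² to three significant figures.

sin δ = sin 25.19° × sin 172.3° = 0.05703, so δ = +3.269°.
cos h₀ = −tan(+25.0°) tan(+3.269°) = -0.0266, h₀ = 1.5974 rad.
Bracket: h₀ sin ϕ sin δ + cos ϕ cos δ sin h₀ = 1.5974×0.42262×0.05703 + 0.90631×0.99837×0.99965 = 0.038501 + 0.904516 = 0.943017.
Q̄ = (S_0/π) × [bracket] = (589/π) × 0.943017 = 176.8 W/m².

Q̄ ≈ 177 W/m²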